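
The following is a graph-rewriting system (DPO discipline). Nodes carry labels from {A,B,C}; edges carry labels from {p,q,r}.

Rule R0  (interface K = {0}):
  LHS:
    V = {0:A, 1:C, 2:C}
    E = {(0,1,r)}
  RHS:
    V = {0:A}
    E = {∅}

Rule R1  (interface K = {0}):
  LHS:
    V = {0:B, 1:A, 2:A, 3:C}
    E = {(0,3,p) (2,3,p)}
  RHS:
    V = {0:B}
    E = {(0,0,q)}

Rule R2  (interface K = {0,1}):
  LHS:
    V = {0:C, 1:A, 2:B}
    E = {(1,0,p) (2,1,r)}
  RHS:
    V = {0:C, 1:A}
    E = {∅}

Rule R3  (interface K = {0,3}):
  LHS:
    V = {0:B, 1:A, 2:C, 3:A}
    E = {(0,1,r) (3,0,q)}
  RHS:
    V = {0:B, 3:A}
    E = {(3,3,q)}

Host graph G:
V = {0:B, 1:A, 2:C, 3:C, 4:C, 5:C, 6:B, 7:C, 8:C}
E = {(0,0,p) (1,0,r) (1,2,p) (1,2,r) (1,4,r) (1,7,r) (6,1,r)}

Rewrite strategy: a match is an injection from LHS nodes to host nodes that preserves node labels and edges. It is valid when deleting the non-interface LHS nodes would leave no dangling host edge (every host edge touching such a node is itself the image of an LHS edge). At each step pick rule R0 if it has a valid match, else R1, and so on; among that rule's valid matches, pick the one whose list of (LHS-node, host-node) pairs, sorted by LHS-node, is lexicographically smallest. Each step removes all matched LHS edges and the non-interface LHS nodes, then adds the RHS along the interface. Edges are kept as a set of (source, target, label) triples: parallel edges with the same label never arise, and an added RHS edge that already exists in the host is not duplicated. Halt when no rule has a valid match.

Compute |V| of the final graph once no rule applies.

Answer: 2

Rewrite trace:
initial: |V|=9 |E|=7  E = 0-p->0 1-r->0 1-p->2 1-r->2 1-r->4 1-r->7 6-r->1
step 1: apply R0 at {0↦1, 1↦4, 2↦3}  → |V|=7 |E|=6  E = 0-p->0 1-r->0 1-p->2 1-r->2 1-r->7 6-r->1
step 2: apply R0 at {0↦1, 1↦7, 2↦5}  → |V|=5 |E|=5  E = 0-p->0 1-r->0 1-p->2 1-r->2 6-r->1
step 3: apply R2 at {0↦2, 1↦1, 2↦6}  → |V|=4 |E|=3  E = 0-p->0 1-r->0 1-r->2
step 4: apply R0 at {0↦1, 1↦2, 2↦8}  → |V|=2 |E|=2  E = 0-p->0 1-r->0
normal form: no rule applies after step 4
NF nodes: {0:B, 1:A}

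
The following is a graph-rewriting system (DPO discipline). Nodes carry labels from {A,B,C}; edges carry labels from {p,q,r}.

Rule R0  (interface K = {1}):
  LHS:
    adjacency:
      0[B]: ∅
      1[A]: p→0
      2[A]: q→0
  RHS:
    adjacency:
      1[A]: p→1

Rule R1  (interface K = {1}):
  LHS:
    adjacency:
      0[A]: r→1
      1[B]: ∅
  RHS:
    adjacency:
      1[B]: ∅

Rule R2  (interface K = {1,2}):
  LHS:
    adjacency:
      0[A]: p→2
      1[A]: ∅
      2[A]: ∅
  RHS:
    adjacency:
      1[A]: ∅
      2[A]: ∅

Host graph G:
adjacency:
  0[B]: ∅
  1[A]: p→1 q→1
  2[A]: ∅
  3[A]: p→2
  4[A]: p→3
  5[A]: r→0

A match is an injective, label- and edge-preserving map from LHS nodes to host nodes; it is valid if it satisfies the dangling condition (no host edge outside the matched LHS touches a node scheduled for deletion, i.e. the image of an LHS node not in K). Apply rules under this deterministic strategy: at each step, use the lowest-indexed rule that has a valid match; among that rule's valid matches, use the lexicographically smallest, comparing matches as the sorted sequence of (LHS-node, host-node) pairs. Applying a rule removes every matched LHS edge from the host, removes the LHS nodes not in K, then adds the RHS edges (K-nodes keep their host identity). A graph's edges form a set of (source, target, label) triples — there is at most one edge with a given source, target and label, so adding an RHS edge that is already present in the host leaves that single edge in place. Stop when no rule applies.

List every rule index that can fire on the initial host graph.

R0: no valid match — LHS pattern not found
R1: 1 valid match — {0↦5, 1↦0}
R2: 3 valid matches — {0↦4, 1↦1, 2↦3}, {0↦4, 1↦2, 2↦3}, {0↦4, 1↦5, 2↦3}

Answer: [R1,R2]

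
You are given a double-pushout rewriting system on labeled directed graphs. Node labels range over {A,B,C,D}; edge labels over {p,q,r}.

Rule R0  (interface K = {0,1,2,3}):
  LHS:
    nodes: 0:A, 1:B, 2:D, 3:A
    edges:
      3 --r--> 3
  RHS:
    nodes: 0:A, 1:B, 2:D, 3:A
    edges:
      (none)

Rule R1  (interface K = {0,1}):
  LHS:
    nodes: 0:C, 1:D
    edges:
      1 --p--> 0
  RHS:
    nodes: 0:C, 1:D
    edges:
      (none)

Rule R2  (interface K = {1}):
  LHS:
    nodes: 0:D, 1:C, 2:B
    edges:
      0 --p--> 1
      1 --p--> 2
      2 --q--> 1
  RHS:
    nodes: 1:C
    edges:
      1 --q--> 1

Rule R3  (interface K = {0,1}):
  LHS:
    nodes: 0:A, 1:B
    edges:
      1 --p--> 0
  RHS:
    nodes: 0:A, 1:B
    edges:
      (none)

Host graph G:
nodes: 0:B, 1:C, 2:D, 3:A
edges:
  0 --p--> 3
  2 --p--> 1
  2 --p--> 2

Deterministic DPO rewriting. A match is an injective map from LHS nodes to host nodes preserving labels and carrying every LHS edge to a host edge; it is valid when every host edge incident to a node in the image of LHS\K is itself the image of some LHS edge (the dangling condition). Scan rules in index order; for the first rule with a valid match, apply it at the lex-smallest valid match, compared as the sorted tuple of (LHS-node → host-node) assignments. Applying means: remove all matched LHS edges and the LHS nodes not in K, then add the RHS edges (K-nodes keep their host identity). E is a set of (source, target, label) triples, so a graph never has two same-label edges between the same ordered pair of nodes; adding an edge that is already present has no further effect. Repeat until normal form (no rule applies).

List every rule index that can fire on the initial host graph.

Answer: [R1,R3]

Derivation:
R0: no valid match — LHS pattern not found
R1: 1 valid match — {0↦1, 1↦2}
R2: no valid match — LHS pattern not found
R3: 1 valid match — {0↦3, 1↦0}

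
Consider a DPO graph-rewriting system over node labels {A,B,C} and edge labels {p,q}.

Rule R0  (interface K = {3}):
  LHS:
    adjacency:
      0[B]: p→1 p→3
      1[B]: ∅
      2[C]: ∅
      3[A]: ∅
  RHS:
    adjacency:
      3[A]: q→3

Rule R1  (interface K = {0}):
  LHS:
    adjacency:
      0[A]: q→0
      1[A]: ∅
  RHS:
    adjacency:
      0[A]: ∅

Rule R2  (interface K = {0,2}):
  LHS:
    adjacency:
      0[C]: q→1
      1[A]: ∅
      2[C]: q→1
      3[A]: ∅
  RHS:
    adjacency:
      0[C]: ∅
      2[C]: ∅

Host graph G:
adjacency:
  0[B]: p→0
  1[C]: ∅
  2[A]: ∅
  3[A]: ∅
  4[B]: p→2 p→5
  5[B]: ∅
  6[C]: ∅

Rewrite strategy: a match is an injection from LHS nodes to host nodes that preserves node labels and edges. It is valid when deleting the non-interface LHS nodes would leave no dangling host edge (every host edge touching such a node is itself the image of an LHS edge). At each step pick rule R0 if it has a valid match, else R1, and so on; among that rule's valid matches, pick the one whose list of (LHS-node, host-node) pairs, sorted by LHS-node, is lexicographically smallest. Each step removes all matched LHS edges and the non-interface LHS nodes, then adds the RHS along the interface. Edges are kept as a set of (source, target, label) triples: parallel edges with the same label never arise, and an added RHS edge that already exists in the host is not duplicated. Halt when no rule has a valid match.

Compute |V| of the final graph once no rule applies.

start.  V:7 E:3  edges: 0-p->0 4-p->2 4-p->5
1. fire R0 via {0↦4, 1↦5, 2↦1, 3↦2}  →  V:4 E:2  edges: 0-p->0 2-q->2
2. fire R1 via {0↦2, 1↦3}  →  V:3 E:1  edges: 0-p->0
final graph: no rule applies after step 2
NF nodes: {0:B, 2:A, 6:C}

Answer: 3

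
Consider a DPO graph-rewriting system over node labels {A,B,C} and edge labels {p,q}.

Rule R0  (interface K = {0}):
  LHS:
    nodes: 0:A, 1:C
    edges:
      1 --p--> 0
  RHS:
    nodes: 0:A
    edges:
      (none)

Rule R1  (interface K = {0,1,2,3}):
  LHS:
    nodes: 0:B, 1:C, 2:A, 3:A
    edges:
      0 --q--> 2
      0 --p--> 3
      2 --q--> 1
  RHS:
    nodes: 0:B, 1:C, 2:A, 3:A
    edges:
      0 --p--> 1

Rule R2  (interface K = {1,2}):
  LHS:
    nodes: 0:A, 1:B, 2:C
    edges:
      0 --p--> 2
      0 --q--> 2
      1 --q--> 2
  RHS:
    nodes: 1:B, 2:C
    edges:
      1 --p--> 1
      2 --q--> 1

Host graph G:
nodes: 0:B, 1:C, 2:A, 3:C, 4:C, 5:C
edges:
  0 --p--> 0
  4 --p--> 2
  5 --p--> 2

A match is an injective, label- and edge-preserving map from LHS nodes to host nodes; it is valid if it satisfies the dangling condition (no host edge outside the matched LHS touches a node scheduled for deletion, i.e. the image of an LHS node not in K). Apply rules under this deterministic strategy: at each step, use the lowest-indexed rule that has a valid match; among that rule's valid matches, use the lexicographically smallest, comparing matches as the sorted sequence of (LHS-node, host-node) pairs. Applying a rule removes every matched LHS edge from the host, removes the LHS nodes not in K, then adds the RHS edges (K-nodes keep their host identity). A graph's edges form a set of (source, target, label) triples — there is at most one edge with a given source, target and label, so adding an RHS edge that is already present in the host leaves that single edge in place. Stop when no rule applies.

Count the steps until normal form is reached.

Answer: 2

Rewrite trace:
initial: |V|=6 |E|=3  E = 0-p->0 4-p->2 5-p->2
step 1: apply R0 at {0↦2, 1↦4}  → |V|=5 |E|=2  E = 0-p->0 5-p->2
step 2: apply R0 at {0↦2, 1↦5}  → |V|=4 |E|=1  E = 0-p->0
normal form: no rule applies after step 2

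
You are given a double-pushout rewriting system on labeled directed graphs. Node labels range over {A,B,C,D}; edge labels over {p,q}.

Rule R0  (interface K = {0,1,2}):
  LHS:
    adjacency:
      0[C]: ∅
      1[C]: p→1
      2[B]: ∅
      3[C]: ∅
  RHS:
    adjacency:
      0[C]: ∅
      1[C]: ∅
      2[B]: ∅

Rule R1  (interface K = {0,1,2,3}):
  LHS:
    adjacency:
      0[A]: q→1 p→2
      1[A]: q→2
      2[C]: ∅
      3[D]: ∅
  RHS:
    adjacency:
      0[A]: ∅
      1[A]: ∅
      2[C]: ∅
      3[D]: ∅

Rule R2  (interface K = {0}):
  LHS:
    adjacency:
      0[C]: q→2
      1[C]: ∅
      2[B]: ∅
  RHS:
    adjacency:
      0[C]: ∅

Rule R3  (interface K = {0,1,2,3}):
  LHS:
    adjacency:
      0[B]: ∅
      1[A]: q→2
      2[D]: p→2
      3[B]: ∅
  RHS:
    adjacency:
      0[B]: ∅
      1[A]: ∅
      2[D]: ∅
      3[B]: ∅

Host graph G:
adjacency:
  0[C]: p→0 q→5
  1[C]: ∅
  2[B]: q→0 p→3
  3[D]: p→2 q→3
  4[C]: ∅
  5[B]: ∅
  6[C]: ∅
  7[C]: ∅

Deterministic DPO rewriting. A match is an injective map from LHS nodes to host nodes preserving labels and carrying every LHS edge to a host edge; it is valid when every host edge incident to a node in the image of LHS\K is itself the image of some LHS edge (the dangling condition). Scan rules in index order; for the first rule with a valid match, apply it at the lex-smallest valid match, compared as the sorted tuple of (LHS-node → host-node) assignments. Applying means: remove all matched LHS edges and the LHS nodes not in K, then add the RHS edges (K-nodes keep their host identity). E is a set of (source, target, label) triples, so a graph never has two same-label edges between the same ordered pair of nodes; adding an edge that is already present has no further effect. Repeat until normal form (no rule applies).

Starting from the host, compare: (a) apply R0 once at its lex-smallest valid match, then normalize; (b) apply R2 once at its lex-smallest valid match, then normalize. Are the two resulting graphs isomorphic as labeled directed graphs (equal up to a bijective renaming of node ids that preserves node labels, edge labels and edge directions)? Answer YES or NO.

Answer: YES

Derivation:
branch R0-first: apply at {0↦1, 1↦0, 2↦2, 3↦4} → |E|=5, then 1 more step(s) → NF |V|=5 |E|=4 V={0:C, 2:B, 3:D, 6:C, 7:C} E=2-q->0 2-p->3 3-p->2 3-q->3
branch R2-first: apply at {0↦0, 1↦1, 2↦5} → |E|=5, then 1 more step(s) → NF |V|=5 |E|=4 V={0:C, 2:B, 3:D, 4:C, 7:C} E=2-q->0 2-p->3 3-p->2 3-q->3
graphs isomorphic (equal up to label-preserving node renaming)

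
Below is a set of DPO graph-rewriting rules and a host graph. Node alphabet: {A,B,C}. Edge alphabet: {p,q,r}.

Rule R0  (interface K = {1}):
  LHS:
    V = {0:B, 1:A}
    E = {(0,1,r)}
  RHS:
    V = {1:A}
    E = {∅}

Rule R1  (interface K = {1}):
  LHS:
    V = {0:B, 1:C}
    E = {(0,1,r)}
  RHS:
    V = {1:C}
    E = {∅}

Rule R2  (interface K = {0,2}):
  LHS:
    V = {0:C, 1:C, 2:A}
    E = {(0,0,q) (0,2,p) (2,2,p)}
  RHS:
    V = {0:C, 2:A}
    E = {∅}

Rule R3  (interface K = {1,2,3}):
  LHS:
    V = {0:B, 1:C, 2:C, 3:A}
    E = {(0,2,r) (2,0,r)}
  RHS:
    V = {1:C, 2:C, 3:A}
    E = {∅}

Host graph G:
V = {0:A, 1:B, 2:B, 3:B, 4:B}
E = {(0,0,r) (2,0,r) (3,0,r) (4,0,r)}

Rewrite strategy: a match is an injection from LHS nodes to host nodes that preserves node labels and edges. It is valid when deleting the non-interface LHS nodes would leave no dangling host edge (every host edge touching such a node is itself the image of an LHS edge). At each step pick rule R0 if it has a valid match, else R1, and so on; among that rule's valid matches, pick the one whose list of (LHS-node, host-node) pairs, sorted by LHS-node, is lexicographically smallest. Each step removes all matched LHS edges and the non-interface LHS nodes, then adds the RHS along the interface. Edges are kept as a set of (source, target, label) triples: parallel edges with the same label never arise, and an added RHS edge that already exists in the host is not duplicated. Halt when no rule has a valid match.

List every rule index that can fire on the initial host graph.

R0: 3 valid matches — {0↦2, 1↦0}, {0↦3, 1↦0}, {0↦4, 1↦0}
R1: no valid match — LHS pattern not found
R2: no valid match — LHS pattern not found
R3: no valid match — LHS pattern not found

Answer: [R0]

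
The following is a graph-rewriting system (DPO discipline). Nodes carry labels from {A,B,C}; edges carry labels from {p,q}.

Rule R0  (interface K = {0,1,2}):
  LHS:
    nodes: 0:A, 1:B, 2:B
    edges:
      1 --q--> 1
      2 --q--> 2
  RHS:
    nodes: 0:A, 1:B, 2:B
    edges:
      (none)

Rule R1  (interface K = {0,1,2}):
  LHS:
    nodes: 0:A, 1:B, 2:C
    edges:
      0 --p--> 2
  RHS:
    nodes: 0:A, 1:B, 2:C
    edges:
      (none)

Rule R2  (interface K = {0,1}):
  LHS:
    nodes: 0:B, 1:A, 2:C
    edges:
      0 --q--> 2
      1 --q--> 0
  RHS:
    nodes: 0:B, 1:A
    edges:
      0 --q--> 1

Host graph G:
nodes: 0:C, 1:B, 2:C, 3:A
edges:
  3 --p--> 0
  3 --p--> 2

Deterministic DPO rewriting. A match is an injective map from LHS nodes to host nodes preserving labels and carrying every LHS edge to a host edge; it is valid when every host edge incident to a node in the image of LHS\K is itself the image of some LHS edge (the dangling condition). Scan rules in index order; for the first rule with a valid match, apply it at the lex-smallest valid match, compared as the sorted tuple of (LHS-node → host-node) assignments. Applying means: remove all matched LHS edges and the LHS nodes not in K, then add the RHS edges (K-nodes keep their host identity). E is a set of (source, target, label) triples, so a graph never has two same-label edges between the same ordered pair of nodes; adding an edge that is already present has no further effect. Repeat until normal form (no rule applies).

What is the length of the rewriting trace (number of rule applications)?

Answer: 2

Steps:
start.  V:4 E:2  edges: 3-p->0 3-p->2
1. fire R1 via {0↦3, 1↦1, 2↦0}  →  V:4 E:1  edges: 3-p->2
2. fire R1 via {0↦3, 1↦1, 2↦2}  →  V:4 E:0  edges: ∅
normal form: no rule applies after step 2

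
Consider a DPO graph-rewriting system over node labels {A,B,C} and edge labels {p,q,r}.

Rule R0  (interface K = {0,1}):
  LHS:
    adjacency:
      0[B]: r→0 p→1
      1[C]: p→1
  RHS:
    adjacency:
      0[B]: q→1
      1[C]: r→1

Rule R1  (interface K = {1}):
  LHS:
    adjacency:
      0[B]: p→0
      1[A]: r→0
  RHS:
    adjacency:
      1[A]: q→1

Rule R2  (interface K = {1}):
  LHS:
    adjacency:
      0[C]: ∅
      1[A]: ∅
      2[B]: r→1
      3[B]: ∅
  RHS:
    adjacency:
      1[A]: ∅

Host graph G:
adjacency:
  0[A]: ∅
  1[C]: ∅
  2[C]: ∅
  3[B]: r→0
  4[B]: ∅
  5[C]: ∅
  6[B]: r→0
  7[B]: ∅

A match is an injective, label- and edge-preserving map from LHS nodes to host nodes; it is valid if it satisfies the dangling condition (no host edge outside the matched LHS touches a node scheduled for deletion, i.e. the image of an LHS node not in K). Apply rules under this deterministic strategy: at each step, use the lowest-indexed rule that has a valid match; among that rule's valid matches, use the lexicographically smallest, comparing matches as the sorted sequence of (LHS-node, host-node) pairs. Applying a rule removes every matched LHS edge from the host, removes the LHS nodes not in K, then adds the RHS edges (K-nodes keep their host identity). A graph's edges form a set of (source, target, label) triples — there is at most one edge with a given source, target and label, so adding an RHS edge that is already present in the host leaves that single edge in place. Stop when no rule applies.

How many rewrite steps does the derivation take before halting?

Answer: 2

Steps:
initial: |V|=8 |E|=2  E = 3-r->0 6-r->0
step 1: apply R2 at {0↦1, 1↦0, 2↦3, 3↦4}  → |V|=5 |E|=1  E = 6-r->0
step 2: apply R2 at {0↦2, 1↦0, 2↦6, 3↦7}  → |V|=2 |E|=0  E = ∅
final graph: no rule applies after step 2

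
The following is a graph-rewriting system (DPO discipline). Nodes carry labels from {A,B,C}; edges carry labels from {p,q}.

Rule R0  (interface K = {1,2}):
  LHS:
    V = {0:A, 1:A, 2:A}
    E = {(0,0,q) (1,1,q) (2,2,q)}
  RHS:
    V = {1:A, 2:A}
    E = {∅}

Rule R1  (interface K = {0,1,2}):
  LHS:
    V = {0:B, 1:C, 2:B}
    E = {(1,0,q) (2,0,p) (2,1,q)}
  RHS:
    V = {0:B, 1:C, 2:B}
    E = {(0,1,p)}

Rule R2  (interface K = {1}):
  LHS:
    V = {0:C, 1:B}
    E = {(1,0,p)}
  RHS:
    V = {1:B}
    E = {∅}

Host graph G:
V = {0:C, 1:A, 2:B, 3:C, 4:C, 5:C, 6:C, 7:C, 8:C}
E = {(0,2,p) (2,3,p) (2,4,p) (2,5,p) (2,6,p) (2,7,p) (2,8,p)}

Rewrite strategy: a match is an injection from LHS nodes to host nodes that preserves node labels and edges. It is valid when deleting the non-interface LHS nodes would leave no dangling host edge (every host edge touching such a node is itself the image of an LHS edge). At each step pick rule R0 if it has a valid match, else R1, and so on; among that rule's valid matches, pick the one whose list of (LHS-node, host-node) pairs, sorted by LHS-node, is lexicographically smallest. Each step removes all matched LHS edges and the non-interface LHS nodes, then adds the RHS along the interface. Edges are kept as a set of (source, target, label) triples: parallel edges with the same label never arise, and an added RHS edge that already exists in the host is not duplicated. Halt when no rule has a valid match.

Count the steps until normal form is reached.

Answer: 6

Derivation:
initial: |V|=9 |E|=7  E = 0-p->2 2-p->3 2-p->4 2-p->5 2-p->6 2-p->7 2-p->8
step 1: apply R2 at {0↦3, 1↦2}  → |V|=8 |E|=6  E = 0-p->2 2-p->4 2-p->5 2-p->6 2-p->7 2-p->8
step 2: apply R2 at {0↦4, 1↦2}  → |V|=7 |E|=5  E = 0-p->2 2-p->5 2-p->6 2-p->7 2-p->8
step 3: apply R2 at {0↦5, 1↦2}  → |V|=6 |E|=4  E = 0-p->2 2-p->6 2-p->7 2-p->8
step 4: apply R2 at {0↦6, 1↦2}  → |V|=5 |E|=3  E = 0-p->2 2-p->7 2-p->8
step 5: apply R2 at {0↦7, 1↦2}  → |V|=4 |E|=2  E = 0-p->2 2-p->8
step 6: apply R2 at {0↦8, 1↦2}  → |V|=3 |E|=1  E = 0-p->2
halt: no rule applies after step 6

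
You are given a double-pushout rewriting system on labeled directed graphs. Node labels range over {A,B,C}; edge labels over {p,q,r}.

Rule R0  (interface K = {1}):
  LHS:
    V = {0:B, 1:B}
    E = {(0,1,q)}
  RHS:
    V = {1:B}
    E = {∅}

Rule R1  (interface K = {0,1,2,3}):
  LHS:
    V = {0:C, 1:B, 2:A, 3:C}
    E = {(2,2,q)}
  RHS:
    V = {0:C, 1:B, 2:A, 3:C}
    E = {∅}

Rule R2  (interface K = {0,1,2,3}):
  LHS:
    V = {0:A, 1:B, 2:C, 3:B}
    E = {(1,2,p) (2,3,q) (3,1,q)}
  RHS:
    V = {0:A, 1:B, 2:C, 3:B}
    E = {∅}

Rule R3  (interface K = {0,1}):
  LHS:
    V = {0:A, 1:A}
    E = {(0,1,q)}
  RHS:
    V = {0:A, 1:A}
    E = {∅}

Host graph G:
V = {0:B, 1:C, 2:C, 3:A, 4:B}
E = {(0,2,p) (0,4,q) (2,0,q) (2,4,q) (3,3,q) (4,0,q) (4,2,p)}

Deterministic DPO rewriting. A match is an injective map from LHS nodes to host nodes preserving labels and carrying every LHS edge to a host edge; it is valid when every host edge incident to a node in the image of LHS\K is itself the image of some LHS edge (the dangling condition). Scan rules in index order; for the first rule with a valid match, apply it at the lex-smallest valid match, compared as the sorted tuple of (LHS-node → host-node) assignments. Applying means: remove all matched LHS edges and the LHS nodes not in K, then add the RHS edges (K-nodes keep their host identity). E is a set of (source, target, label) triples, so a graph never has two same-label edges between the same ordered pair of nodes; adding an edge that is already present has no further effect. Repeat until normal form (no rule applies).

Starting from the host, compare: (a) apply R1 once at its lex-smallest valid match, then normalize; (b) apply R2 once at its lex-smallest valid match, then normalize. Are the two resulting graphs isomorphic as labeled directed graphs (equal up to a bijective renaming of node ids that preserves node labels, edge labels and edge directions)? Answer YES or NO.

Answer: YES

Rewrite trace:
branch R1-first: apply at {0↦1, 1↦0, 2↦3, 3↦2} → |E|=6, then 2 more step(s) → NF |V|=5 |E|=0 V={0:B, 1:C, 2:C, 3:A, 4:B} E=∅
branch R2-first: apply at {0↦3, 1↦0, 2↦2, 3↦4} → |E|=4, then 2 more step(s) → NF |V|=5 |E|=0 V={0:B, 1:C, 2:C, 3:A, 4:B} E=∅
graphs isomorphic (equal up to label-preserving node renaming)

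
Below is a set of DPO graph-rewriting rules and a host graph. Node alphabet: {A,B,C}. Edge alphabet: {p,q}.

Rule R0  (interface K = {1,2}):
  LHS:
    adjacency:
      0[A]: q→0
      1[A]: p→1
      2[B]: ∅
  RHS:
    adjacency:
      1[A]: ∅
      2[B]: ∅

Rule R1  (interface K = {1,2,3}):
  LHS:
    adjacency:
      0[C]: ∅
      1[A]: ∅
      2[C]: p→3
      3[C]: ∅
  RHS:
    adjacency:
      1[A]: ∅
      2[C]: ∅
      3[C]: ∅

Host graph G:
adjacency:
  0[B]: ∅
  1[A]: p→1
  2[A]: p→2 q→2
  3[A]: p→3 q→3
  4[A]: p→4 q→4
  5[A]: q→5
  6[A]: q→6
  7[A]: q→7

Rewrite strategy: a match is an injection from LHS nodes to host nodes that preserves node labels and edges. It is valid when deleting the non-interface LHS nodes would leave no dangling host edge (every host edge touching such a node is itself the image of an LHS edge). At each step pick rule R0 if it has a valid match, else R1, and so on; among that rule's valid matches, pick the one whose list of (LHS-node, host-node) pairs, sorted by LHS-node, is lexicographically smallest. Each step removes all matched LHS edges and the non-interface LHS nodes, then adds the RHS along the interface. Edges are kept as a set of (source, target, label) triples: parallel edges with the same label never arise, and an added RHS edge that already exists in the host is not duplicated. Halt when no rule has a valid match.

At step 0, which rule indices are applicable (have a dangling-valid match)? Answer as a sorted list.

Answer: [R0]

Derivation:
R0: 12 valid matches — {0↦5, 1↦1, 2↦0}, {0↦5, 1↦2, 2↦0}, {0↦5, 1↦3, 2↦0} (+9 more)
R1: no valid match — LHS pattern not found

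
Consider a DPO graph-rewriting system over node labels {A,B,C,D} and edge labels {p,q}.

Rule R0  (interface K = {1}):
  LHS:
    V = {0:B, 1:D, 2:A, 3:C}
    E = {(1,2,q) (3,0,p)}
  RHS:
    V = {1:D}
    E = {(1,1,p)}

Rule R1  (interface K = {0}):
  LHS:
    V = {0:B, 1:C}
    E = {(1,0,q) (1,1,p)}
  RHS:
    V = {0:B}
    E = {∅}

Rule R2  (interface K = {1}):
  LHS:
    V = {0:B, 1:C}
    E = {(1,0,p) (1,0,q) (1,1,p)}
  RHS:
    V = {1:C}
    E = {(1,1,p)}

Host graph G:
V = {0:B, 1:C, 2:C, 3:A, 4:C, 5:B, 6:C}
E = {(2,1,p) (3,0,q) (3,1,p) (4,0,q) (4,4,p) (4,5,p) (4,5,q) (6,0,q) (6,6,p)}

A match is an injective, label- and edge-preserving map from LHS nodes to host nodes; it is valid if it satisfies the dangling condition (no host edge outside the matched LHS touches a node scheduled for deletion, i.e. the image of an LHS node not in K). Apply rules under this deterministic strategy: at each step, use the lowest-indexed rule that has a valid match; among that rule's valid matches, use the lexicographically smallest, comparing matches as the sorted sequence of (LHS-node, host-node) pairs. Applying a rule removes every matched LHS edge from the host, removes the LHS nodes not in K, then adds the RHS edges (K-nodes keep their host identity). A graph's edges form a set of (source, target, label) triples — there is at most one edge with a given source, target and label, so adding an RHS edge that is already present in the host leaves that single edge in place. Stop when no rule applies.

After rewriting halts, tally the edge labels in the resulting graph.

[0] host  ⇒  7 nodes, 9 edges  {2-p->1 3-q->0 3-p->1 4-q->0 4-p->4 4-p->5 4-q->5 6-q->0 6-p->6}
[1] R1 @ {0↦0, 1↦6}  ⇒  6 nodes, 7 edges  {2-p->1 3-q->0 3-p->1 4-q->0 4-p->4 4-p->5 4-q->5}
[2] R2 @ {0↦5, 1↦4}  ⇒  5 nodes, 5 edges  {2-p->1 3-q->0 3-p->1 4-q->0 4-p->4}
[3] R1 @ {0↦0, 1↦4}  ⇒  4 nodes, 3 edges  {2-p->1 3-q->0 3-p->1}
normal form: no rule applies after step 3
NF edges: [(2, 1, 'p'), (3, 0, 'q'), (3, 1, 'p')]

Answer: p:2 q:1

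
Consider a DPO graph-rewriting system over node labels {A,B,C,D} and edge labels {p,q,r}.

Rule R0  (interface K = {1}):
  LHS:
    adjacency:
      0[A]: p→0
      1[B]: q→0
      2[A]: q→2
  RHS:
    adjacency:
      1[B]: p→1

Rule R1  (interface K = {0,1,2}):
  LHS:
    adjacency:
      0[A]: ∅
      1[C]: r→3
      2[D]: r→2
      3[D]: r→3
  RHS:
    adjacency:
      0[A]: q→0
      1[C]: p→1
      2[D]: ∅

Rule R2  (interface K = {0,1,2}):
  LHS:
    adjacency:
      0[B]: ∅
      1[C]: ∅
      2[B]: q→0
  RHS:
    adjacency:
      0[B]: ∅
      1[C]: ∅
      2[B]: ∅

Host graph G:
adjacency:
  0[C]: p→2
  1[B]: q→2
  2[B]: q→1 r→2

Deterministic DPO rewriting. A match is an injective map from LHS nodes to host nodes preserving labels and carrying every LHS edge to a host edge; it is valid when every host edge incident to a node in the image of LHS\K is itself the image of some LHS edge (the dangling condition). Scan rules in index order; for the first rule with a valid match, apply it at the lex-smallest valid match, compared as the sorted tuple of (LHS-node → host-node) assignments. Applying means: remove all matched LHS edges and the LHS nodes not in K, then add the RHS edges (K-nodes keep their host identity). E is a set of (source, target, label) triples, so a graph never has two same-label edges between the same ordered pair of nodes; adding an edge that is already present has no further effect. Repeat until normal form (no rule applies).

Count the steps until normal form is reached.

[0] host  ⇒  3 nodes, 4 edges  {0-p->2 1-q->2 2-q->1 2-r->2}
[1] R2 @ {0↦1, 1↦0, 2↦2}  ⇒  3 nodes, 3 edges  {0-p->2 1-q->2 2-r->2}
[2] R2 @ {0↦2, 1↦0, 2↦1}  ⇒  3 nodes, 2 edges  {0-p->2 2-r->2}
halt: no rule applies after step 2

Answer: 2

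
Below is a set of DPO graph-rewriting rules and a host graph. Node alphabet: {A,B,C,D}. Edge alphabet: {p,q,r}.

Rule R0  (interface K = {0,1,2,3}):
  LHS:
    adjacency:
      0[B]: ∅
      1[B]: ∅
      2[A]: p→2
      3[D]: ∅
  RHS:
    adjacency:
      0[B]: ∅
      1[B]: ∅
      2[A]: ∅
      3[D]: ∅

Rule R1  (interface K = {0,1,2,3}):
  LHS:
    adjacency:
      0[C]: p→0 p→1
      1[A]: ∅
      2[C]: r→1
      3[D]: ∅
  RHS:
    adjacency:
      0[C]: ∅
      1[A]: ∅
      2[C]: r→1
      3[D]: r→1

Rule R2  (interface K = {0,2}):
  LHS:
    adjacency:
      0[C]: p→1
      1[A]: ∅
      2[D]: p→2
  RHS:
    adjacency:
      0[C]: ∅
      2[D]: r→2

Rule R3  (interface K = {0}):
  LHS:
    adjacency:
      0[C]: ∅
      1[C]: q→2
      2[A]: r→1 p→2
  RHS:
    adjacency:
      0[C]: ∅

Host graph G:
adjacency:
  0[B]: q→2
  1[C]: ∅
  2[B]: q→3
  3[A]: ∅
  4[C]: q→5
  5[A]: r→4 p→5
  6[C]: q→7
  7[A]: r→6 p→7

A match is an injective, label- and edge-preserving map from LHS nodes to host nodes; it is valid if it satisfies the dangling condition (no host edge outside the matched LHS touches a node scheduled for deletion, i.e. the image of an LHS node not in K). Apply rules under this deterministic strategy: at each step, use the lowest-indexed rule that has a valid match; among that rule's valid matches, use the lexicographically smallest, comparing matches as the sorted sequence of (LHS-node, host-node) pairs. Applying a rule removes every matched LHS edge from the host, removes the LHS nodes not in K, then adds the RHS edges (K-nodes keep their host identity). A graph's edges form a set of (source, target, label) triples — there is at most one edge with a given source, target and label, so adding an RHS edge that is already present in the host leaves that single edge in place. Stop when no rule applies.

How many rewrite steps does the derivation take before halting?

initial: |V|=8 |E|=8  E = 0-q->2 2-q->3 4-q->5 5-r->4 5-p->5 6-q->7 7-r->6 7-p->7
step 1: apply R3 at {0↦1, 1↦4, 2↦5}  → |V|=6 |E|=5  E = 0-q->2 2-q->3 6-q->7 7-r->6 7-p->7
step 2: apply R3 at {0↦1, 1↦6, 2↦7}  → |V|=4 |E|=2  E = 0-q->2 2-q->3
final graph: no rule applies after step 2

Answer: 2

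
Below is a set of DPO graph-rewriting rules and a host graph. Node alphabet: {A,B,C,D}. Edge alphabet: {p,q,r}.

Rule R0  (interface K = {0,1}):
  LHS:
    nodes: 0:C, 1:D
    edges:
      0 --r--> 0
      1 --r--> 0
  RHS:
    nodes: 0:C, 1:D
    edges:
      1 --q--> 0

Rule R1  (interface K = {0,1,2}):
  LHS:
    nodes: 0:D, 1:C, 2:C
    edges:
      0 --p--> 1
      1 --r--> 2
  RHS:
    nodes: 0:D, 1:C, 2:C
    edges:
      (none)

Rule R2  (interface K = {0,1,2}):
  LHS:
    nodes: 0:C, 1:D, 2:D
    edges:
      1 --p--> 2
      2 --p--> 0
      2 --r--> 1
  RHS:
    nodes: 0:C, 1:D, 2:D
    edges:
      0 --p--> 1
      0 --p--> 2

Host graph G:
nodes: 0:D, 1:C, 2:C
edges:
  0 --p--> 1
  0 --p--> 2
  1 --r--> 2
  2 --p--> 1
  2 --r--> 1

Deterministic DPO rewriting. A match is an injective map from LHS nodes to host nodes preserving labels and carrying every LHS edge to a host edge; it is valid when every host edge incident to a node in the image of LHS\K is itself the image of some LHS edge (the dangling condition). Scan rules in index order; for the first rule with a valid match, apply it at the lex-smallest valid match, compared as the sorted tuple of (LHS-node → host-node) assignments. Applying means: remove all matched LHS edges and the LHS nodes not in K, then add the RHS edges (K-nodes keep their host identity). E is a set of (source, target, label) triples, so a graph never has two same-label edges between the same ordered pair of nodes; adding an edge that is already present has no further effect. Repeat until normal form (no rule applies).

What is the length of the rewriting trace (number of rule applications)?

Answer: 2

Rewrite trace:
initial: |V|=3 |E|=5  E = 0-p->1 0-p->2 1-r->2 2-p->1 2-r->1
step 1: apply R1 at {0↦0, 1↦1, 2↦2}  → |V|=3 |E|=3  E = 0-p->2 2-p->1 2-r->1
step 2: apply R1 at {0↦0, 1↦2, 2↦1}  → |V|=3 |E|=1  E = 2-p->1
final graph: no rule applies after step 2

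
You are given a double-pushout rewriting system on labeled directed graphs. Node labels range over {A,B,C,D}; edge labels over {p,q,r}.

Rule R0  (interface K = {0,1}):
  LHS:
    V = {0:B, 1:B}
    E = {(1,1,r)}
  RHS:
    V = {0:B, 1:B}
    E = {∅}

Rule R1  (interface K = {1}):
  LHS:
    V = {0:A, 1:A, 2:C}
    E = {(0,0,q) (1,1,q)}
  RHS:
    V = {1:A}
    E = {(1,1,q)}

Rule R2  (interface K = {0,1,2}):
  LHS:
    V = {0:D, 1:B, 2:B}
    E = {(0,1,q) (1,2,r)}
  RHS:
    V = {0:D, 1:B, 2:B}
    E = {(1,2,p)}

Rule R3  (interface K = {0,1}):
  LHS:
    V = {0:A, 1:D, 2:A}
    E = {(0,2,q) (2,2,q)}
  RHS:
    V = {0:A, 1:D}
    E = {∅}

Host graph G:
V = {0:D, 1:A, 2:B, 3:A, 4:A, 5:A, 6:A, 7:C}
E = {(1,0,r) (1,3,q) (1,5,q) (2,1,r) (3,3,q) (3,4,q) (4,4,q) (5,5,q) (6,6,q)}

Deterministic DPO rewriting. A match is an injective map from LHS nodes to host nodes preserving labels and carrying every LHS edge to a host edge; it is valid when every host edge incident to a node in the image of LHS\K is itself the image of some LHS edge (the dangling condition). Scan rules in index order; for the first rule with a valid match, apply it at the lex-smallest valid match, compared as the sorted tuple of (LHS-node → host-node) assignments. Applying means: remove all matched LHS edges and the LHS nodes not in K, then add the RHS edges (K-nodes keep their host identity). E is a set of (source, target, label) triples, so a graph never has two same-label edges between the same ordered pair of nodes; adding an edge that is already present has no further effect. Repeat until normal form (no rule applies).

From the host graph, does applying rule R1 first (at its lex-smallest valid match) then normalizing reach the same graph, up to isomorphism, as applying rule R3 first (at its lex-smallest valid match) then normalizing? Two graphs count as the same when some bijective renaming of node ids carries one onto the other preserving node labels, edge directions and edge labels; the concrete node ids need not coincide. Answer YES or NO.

Answer: YES

Steps:
branch R1-first: apply at {0↦6, 1↦3, 2↦7} → |E|=8, then 3 more step(s) → NF |V|=3 |E|=2 V={0:D, 1:A, 2:B} E=1-r->0 2-r->1
branch R3-first: apply at {0↦1, 1↦0, 2↦5} → |E|=7, then 3 more step(s) → NF |V|=3 |E|=2 V={0:D, 1:A, 2:B} E=1-r->0 2-r->1
graphs isomorphic (equal up to label-preserving node renaming)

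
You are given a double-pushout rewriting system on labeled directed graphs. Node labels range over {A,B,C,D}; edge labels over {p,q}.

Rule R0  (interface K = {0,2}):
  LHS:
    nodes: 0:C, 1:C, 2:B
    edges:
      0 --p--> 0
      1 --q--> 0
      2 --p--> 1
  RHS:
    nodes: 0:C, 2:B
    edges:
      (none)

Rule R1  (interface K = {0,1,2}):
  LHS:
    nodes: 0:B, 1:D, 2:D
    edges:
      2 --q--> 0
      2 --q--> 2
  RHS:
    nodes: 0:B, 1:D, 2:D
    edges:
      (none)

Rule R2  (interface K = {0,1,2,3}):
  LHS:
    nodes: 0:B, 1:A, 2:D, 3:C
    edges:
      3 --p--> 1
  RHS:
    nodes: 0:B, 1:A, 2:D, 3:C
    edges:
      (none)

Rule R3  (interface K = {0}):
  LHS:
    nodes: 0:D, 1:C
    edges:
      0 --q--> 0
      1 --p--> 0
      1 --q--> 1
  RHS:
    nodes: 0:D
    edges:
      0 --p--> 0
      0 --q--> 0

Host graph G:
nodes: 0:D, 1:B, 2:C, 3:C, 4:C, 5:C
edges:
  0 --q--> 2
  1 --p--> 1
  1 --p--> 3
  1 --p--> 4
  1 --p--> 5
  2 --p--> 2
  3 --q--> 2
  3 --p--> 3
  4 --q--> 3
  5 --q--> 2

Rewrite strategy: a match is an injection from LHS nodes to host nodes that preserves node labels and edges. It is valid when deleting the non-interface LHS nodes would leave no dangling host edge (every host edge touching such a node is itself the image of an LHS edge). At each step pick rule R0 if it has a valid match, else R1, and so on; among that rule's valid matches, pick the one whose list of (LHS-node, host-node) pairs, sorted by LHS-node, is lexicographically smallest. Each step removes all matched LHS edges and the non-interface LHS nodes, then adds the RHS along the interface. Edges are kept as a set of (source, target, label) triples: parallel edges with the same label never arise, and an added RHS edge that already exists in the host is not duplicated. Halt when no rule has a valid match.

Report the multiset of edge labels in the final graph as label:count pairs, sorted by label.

Answer: p:2 q:2

Steps:
start.  V:6 E:10  edges: 0-q->2 1-p->1 1-p->3 1-p->4 1-p->5 2-p->2 3-q->2 3-p->3 4-q->3 5-q->2
1. fire R0 via {0↦2, 1↦5, 2↦1}  →  V:5 E:7  edges: 0-q->2 1-p->1 1-p->3 1-p->4 3-q->2 3-p->3 4-q->3
2. fire R0 via {0↦3, 1↦4, 2↦1}  →  V:4 E:4  edges: 0-q->2 1-p->1 1-p->3 3-q->2
normal form: no rule applies after step 2
NF edges: [(0, 2, 'q'), (1, 1, 'p'), (1, 3, 'p'), (3, 2, 'q')]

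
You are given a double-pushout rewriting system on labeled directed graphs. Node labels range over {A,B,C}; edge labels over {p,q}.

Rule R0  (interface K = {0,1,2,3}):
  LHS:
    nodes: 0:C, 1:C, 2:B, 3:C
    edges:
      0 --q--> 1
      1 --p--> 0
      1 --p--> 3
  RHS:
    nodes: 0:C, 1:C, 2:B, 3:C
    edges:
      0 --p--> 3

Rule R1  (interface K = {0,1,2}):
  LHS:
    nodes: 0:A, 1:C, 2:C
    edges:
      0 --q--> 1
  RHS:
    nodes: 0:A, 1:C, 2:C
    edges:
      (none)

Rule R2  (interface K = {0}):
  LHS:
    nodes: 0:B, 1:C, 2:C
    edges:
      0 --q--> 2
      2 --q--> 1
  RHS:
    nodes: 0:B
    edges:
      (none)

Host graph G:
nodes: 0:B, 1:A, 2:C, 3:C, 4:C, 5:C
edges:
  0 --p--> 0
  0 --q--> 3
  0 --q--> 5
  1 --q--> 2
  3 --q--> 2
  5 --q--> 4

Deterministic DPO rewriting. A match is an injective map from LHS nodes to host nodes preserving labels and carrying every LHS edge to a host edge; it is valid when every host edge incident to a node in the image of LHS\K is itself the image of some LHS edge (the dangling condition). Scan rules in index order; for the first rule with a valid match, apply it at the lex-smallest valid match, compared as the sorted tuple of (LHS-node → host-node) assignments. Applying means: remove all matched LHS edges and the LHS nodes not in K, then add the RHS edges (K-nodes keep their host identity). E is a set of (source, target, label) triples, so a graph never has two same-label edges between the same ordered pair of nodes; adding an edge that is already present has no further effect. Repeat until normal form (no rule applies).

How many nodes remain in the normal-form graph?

[0] host  ⇒  6 nodes, 6 edges  {0-p->0 0-q->3 0-q->5 1-q->2 3-q->2 5-q->4}
[1] R1 @ {0↦1, 1↦2, 2↦3}  ⇒  6 nodes, 5 edges  {0-p->0 0-q->3 0-q->5 3-q->2 5-q->4}
[2] R2 @ {0↦0, 1↦2, 2↦3}  ⇒  4 nodes, 3 edges  {0-p->0 0-q->5 5-q->4}
[3] R2 @ {0↦0, 1↦4, 2↦5}  ⇒  2 nodes, 1 edges  {0-p->0}
normal form: no rule applies after step 3
NF nodes: {0:B, 1:A}

Answer: 2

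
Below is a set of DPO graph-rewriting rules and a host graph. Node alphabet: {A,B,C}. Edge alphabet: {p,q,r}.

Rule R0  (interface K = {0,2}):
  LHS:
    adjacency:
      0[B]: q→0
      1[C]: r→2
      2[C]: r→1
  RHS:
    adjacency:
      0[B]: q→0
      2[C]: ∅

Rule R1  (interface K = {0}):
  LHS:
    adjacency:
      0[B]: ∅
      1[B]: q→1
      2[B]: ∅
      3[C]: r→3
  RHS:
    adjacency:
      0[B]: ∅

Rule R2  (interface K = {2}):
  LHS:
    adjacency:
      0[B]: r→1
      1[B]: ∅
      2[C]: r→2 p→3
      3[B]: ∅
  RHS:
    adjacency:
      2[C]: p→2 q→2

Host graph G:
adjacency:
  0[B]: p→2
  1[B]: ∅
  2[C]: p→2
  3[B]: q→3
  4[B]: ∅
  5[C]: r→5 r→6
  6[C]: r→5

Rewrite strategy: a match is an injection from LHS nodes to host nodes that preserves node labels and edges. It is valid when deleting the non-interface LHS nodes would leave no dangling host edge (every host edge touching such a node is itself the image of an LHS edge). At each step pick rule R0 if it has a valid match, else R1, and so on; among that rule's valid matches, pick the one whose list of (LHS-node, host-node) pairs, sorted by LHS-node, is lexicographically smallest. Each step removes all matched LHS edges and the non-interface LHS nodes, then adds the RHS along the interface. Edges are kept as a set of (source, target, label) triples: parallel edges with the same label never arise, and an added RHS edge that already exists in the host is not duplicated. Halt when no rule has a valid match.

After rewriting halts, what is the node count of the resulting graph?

[0] host  ⇒  7 nodes, 6 edges  {0-p->2 2-p->2 3-q->3 5-r->5 5-r->6 6-r->5}
[1] R0 @ {0↦3, 1↦6, 2↦5}  ⇒  6 nodes, 4 edges  {0-p->2 2-p->2 3-q->3 5-r->5}
[2] R1 @ {0↦0, 1↦3, 2↦1, 3↦5}  ⇒  3 nodes, 2 edges  {0-p->2 2-p->2}
normal form: no rule applies after step 2
NF nodes: {0:B, 2:C, 4:B}

Answer: 3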